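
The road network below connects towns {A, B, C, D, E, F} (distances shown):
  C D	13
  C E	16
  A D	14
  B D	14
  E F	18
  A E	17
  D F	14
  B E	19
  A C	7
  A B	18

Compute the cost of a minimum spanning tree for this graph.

64

Kruskal's algorithm — process edges by increasing weight (ties by edge label):
A C (7): add. Components now {A,C} {B} {D} {E} {F}
C D (13): add. Components now {A,C,D} {B} {E} {F}
A D (14): skip — A and D already connected.
B D (14): add. Components now {A,B,C,D} {E} {F}
D F (14): add. Components now {A,B,C,D,F} {E}
C E (16): add. Components now {A,B,C,D,E,F}
MST edges: A C, C D, B D, D F, C E; total weight 7+13+14+14+16 = 64.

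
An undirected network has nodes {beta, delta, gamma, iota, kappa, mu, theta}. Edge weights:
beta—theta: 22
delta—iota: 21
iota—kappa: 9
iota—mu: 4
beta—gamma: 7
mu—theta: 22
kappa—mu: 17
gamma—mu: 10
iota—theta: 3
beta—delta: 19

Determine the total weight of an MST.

Prim's algorithm from mu:
Step 1: cheapest edge leaving the tree is iota—mu (4); add iota.
Step 2: cheapest edge leaving the tree is iota—theta (3); add theta.
Step 3: cheapest edge leaving the tree is iota—kappa (9); add kappa.
Step 4: cheapest edge leaving the tree is gamma—mu (10); add gamma.
Step 5: cheapest edge leaving the tree is beta—gamma (7); add beta.
Step 6: cheapest edge leaving the tree is beta—delta (19); add delta.
MST edges: iota—mu, iota—theta, iota—kappa, gamma—mu, beta—gamma, beta—delta; total weight 4+3+9+10+7+19 = 52.

52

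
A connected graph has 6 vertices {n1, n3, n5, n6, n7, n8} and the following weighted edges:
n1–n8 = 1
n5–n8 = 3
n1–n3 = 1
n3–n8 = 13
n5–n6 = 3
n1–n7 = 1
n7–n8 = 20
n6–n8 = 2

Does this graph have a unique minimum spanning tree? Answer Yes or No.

No

Sort edges by weight, then run Kruskal:
n1–n3 (1): add — endpoints in different components.
n1–n7 (1): add — endpoints in different components.
n1–n8 (1): add — endpoints in different components.
n6–n8 (2): add — endpoints in different components.
n5–n6 (3): add — endpoints in different components.
Non-tree edge n5–n8 has weight 3, equal to the heaviest edge on its tree cycle — swapping gives another MST of the same weight. Not unique.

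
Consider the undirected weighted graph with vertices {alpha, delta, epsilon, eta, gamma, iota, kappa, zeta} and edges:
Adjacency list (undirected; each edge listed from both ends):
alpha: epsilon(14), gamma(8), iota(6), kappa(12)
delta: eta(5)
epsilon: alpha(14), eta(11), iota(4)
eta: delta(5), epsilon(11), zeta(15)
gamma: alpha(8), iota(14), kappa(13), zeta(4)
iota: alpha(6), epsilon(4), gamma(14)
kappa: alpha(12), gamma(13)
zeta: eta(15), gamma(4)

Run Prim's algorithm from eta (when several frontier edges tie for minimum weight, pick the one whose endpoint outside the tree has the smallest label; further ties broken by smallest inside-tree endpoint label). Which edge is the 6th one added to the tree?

Grow the tree from eta using Prim:
Step 1: cheapest edge leaving the tree is delta-eta (5); add delta.
Step 2: cheapest edge leaving the tree is epsilon-eta (11); add epsilon.
Step 3: cheapest edge leaving the tree is epsilon-iota (4); add iota.
Step 4: cheapest edge leaving the tree is alpha-iota (6); add alpha.
Step 5: cheapest edge leaving the tree is alpha-gamma (8); add gamma.
Step 6: cheapest edge leaving the tree is gamma-zeta (4); add zeta.
Step 7: cheapest edge leaving the tree is alpha-kappa (12); add kappa.
The 6th edge added is gamma-zeta.

gamma-zeta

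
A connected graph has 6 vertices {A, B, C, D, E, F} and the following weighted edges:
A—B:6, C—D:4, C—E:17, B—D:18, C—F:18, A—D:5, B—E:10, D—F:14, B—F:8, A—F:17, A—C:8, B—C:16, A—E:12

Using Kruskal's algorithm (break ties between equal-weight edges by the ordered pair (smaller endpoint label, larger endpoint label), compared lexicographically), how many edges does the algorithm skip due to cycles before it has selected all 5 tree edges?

Sort edges by weight, then run Kruskal:
C—D (4): add — endpoints in different components.
A—D (5): add — endpoints in different components.
A—B (6): add — endpoints in different components.
A—C (8): skip — A and C already connected.
B—F (8): add — endpoints in different components.
B—E (10): add — endpoints in different components.
Edges rejected before the tree was complete: 1.

1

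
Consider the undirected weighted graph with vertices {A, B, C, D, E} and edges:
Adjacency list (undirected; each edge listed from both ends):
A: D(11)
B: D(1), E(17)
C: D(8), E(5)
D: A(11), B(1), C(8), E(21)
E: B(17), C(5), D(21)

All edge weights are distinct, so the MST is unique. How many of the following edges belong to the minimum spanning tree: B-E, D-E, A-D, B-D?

2

Sort edges by weight, then run Kruskal:
B-D (1): add — endpoints in different components.
C-E (5): add — endpoints in different components.
C-D (8): add — endpoints in different components.
A-D (11): add — endpoints in different components.
MST edge set: {B-D, C-E, C-D, A-D}.
Of the listed edges, {A-D, B-D} are in the MST → 2.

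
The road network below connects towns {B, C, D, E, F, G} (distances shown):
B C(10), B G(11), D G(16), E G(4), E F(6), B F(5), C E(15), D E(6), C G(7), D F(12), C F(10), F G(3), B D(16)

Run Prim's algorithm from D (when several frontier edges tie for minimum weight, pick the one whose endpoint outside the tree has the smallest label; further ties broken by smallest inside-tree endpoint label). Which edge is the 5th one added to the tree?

C-G

Grow the tree from D using Prim:
Step 1: frontier [D E 6, D F 12, B D 16, D G 16] → take D E (6); add E.
Step 2: frontier [D F 12, B D 16, D G 16, E G 4, E F 6, C E 15] → take E G (4); add G.
Step 3: frontier [D F 12, B D 16, E F 6, C E 15, F G 3, C G 7, B G 11] → take F G (3); add F.
Step 4: frontier [B D 16, C E 15, B F 5, C F 10, C G 7, B G 11] → take B F (5); add B.
Step 5: frontier [B C 10, C E 15, C F 10, C G 7] → take C G (7); add C.
The 5th edge added is C G.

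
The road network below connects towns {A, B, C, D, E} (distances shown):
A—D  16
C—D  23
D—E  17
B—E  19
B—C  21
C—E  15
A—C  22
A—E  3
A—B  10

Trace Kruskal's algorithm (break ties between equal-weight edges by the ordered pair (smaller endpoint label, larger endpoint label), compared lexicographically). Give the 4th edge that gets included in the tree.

Kruskal: consider edges lightest-first.
A—E (3): add — endpoints in different components.
A—B (10): add — endpoints in different components.
C—E (15): add — endpoints in different components.
A—D (16): add — endpoints in different components.
The 4th edge added is A—D.

A-D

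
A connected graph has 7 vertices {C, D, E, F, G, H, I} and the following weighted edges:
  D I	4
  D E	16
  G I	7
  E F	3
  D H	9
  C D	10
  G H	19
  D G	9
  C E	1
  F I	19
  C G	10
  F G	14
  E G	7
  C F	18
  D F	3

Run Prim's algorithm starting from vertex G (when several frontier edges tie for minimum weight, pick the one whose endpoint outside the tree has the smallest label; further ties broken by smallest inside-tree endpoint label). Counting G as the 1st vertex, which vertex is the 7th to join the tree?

H

Prim's algorithm from G:
Step 1: cheapest edge leaving the tree is E G (7); add E.
Step 2: cheapest edge leaving the tree is C E (1); add C.
Step 3: cheapest edge leaving the tree is E F (3); add F.
Step 4: cheapest edge leaving the tree is D F (3); add D.
Step 5: cheapest edge leaving the tree is D I (4); add I.
Step 6: cheapest edge leaving the tree is D H (9); add H.
Vertex order: G, E, C, F, D, I, H. The 7th vertex is H.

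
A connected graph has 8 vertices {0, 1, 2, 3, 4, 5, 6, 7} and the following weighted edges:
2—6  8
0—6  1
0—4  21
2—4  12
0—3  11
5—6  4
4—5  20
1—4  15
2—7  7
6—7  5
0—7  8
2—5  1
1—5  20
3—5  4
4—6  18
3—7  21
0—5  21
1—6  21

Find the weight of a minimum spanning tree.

Prim's algorithm from 2:
Step 1: cheapest edge leaving the tree is 2—5 (1); add 5.
Step 2: cheapest edge leaving the tree is 3—5 (4); add 3.
Step 3: cheapest edge leaving the tree is 5—6 (4); add 6.
Step 4: cheapest edge leaving the tree is 0—6 (1); add 0.
Step 5: cheapest edge leaving the tree is 6—7 (5); add 7.
Step 6: cheapest edge leaving the tree is 2—4 (12); add 4.
Step 7: cheapest edge leaving the tree is 1—4 (15); add 1.
MST edges: 2—5, 3—5, 5—6, 0—6, 6—7, 2—4, 1—4; total weight 1+4+4+1+5+12+15 = 42.

42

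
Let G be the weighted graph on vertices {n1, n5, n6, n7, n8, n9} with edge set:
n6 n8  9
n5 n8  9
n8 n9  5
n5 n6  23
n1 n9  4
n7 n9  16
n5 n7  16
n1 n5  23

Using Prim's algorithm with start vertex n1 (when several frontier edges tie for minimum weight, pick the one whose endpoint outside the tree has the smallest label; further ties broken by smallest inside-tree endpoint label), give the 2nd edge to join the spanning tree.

n8-n9

Prim's algorithm from n1:
Step 1: frontier [n1 n9 4, n1 n5 23] → take n1 n9 (4); add n9.
Step 2: frontier [n1 n5 23, n8 n9 5, n7 n9 16] → take n8 n9 (5); add n8.
Step 3: frontier [n1 n5 23, n5 n8 9, n6 n8 9, n7 n9 16] → take n5 n8 (9); add n5.
Step 4: frontier [n5 n7 16, n5 n6 23, n6 n8 9, n7 n9 16] → take n6 n8 (9); add n6.
Step 5: frontier [n5 n7 16, n7 n9 16] → take n5 n7 (16); add n7.
The 2nd edge added is n8 n9.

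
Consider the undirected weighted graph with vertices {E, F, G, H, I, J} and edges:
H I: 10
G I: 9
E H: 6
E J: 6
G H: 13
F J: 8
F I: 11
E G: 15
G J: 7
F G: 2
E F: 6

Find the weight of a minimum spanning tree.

Prim, starting at E.
Step 1: cheapest edge leaving the tree is E F (6); add F.
Step 2: cheapest edge leaving the tree is F G (2); add G.
Step 3: cheapest edge leaving the tree is E H (6); add H.
Step 4: cheapest edge leaving the tree is E J (6); add J.
Step 5: cheapest edge leaving the tree is G I (9); add I.
MST edges: E F, F G, E H, E J, G I; total weight 6+2+6+6+9 = 29.

29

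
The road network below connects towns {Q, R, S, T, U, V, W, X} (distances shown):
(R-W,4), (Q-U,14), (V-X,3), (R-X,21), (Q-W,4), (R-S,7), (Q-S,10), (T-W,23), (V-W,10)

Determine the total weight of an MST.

65

Kruskal's algorithm — process edges by increasing weight (ties by edge label):
V-X (3): add — endpoints in different components.
Q-W (4): add — endpoints in different components.
R-W (4): add — endpoints in different components.
R-S (7): add — endpoints in different components.
Q-S (10): skip — S and Q already connected.
V-W (10): add — endpoints in different components.
Q-U (14): add — endpoints in different components.
R-X (21): skip — R and X already connected.
T-W (23): add — endpoints in different components.
MST edges: V-X, Q-W, R-W, R-S, V-W, Q-U, T-W; total weight 3+4+4+7+10+14+23 = 65.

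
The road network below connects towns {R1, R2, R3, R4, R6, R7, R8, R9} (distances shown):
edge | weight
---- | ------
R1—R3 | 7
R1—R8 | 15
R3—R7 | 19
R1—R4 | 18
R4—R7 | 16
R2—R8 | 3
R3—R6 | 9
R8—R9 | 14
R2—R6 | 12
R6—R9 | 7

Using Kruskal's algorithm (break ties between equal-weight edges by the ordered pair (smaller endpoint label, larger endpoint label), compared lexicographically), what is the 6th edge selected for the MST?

R4-R7

Sort edges by weight, then run Kruskal:
R2—R8 (3): add — endpoints in different components.
R1—R3 (7): add — endpoints in different components.
R6—R9 (7): add — endpoints in different components.
R3—R6 (9): add — endpoints in different components.
R2—R6 (12): add — endpoints in different components.
R8—R9 (14): skip — R9 and R8 already connected.
R1—R8 (15): skip — R8 and R1 already connected.
R4—R7 (16): add — endpoints in different components.
R1—R4 (18): add — endpoints in different components.
The 6th edge added is R4—R7.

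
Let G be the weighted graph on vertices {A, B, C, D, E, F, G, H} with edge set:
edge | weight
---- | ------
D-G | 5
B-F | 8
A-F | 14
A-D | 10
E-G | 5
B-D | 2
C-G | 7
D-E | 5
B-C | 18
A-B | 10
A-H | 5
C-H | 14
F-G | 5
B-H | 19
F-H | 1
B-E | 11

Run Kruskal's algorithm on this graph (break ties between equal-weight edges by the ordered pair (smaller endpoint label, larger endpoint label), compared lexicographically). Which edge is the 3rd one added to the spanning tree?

Kruskal's algorithm — process edges by increasing weight (ties by edge label):
F-H (1): add — endpoints in different components.
B-D (2): add — endpoints in different components.
A-H (5): add — endpoints in different components.
D-E (5): add — endpoints in different components.
D-G (5): add — endpoints in different components.
E-G (5): skip — E and G already connected.
F-G (5): add — endpoints in different components.
C-G (7): add — endpoints in different components.
The 3rd edge added is A-H.

A-H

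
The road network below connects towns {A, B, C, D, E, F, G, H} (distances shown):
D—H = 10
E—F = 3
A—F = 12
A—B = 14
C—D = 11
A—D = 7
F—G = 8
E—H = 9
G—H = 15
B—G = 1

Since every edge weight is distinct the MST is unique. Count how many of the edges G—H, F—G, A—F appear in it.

1

Kruskal's algorithm — process edges by increasing weight (ties by edge label):
B—G (1): add — endpoints in different components.
E—F (3): add — endpoints in different components.
A—D (7): add — endpoints in different components.
F—G (8): add — endpoints in different components.
E—H (9): add — endpoints in different components.
D—H (10): add — endpoints in different components.
C—D (11): add — endpoints in different components.
MST edge set: {B—G, E—F, A—D, F—G, E—H, D—H, C—D}.
Of the listed edges, {F—G} are in the MST → 1.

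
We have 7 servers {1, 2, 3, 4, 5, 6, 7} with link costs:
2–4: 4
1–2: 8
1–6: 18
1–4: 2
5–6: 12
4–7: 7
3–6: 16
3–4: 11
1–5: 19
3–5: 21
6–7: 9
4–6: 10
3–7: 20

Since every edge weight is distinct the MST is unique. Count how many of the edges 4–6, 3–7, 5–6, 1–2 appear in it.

1

Sort edges by weight, then run Kruskal:
1–4 (2): add. Components now {1,4} {2} {3} {5} {6} {7}
2–4 (4): add. Components now {1,2,4} {3} {5} {6} {7}
4–7 (7): add. Components now {1,2,4,7} {3} {5} {6}
1–2 (8): skip — 1 and 2 already connected.
6–7 (9): add. Components now {1,2,4,6,7} {3} {5}
4–6 (10): skip — 4 and 6 already connected.
3–4 (11): add. Components now {1,2,3,4,6,7} {5}
5–6 (12): add. Components now {1,2,3,4,5,6,7}
MST edge set: {1–4, 2–4, 4–7, 6–7, 3–4, 5–6}.
Of the listed edges, {5–6} are in the MST → 1.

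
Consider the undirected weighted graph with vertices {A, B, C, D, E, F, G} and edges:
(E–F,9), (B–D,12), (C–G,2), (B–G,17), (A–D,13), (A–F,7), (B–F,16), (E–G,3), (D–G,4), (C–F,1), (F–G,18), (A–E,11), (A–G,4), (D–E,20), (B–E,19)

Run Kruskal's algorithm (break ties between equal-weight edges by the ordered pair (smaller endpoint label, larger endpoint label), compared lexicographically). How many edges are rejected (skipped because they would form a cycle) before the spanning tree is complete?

3

Kruskal: consider edges lightest-first.
C–F (1): add — endpoints in different components.
C–G (2): add — endpoints in different components.
E–G (3): add — endpoints in different components.
A–G (4): add — endpoints in different components.
D–G (4): add — endpoints in different components.
A–F (7): skip — A and F already connected.
E–F (9): skip — E and F already connected.
A–E (11): skip — A and E already connected.
B–D (12): add — endpoints in different components.
Edges rejected before the tree was complete: 3.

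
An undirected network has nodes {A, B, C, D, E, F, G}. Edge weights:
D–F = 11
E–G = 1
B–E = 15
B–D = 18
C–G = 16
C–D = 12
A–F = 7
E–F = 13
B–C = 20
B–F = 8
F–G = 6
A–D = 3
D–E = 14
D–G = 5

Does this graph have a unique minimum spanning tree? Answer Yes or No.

Yes

Kruskal's algorithm — process edges by increasing weight (ties by edge label):
E–G (1): add — endpoints in different components.
A–D (3): add — endpoints in different components.
D–G (5): add — endpoints in different components.
F–G (6): add — endpoints in different components.
A–F (7): skip — A and F already connected.
B–F (8): add — endpoints in different components.
D–F (11): skip — D and F already connected.
C–D (12): add — endpoints in different components.
Every non-tree edge has weight strictly greater than the heaviest edge on the tree path between its endpoints, so the MST is unique.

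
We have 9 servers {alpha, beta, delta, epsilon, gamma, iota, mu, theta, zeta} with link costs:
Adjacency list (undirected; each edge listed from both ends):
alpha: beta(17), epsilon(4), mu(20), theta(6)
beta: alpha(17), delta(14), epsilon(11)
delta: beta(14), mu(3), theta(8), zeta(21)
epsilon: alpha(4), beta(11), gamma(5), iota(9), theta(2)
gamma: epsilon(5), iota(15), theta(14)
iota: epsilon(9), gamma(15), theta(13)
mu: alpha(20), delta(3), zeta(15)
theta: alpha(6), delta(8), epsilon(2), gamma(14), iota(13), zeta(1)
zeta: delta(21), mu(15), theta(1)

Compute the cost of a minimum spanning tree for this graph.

Kruskal's algorithm — process edges by increasing weight (ties by edge label):
theta–zeta (1): add — endpoints in different components.
epsilon–theta (2): add — endpoints in different components.
delta–mu (3): add — endpoints in different components.
alpha–epsilon (4): add — endpoints in different components.
epsilon–gamma (5): add — endpoints in different components.
alpha–theta (6): skip — theta and alpha already connected.
delta–theta (8): add — endpoints in different components.
epsilon–iota (9): add — endpoints in different components.
beta–epsilon (11): add — endpoints in different components.
MST edges: theta–zeta, epsilon–theta, delta–mu, alpha–epsilon, epsilon–gamma, delta–theta, epsilon–iota, beta–epsilon; total weight 1+2+3+4+5+8+9+11 = 43.

43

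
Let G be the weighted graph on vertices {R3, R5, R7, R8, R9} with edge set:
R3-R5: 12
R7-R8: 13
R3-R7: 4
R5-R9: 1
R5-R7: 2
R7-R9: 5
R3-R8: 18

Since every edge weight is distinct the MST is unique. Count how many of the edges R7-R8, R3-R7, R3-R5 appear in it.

2

Sort edges by weight, then run Kruskal:
R5-R9 (1): add — endpoints in different components.
R5-R7 (2): add — endpoints in different components.
R3-R7 (4): add — endpoints in different components.
R7-R9 (5): skip — R9 and R7 already connected.
R3-R5 (12): skip — R3 and R5 already connected.
R7-R8 (13): add — endpoints in different components.
MST edge set: {R5-R9, R5-R7, R3-R7, R7-R8}.
Of the listed edges, {R7-R8, R3-R7} are in the MST → 2.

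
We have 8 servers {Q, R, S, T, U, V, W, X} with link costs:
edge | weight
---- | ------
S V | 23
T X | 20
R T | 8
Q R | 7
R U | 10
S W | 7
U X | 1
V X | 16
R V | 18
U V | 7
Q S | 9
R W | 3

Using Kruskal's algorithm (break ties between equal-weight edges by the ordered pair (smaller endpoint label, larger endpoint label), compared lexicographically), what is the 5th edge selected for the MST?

U-V

Kruskal: consider edges lightest-first.
U X (1): add — endpoints in different components.
R W (3): add — endpoints in different components.
Q R (7): add — endpoints in different components.
S W (7): add — endpoints in different components.
U V (7): add — endpoints in different components.
R T (8): add — endpoints in different components.
Q S (9): skip — Q and S already connected.
R U (10): add — endpoints in different components.
The 5th edge added is U V.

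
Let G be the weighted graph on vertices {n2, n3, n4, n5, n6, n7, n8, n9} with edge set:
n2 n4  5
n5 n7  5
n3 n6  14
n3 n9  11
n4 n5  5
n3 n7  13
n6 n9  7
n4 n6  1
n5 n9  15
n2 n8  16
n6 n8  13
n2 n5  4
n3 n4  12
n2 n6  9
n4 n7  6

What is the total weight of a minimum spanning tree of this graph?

Sort edges by weight, then run Kruskal:
n4 n6 (1): add — endpoints in different components.
n2 n5 (4): add — endpoints in different components.
n2 n4 (5): add — endpoints in different components.
n4 n5 (5): skip — n5 and n4 already connected.
n5 n7 (5): add — endpoints in different components.
n4 n7 (6): skip — n4 and n7 already connected.
n6 n9 (7): add — endpoints in different components.
n2 n6 (9): skip — n2 and n6 already connected.
n3 n9 (11): add — endpoints in different components.
n3 n4 (12): skip — n4 and n3 already connected.
n3 n7 (13): skip — n3 and n7 already connected.
n6 n8 (13): add — endpoints in different components.
MST edges: n4 n6, n2 n5, n2 n4, n5 n7, n6 n9, n3 n9, n6 n8; total weight 1+4+5+5+7+11+13 = 46.

46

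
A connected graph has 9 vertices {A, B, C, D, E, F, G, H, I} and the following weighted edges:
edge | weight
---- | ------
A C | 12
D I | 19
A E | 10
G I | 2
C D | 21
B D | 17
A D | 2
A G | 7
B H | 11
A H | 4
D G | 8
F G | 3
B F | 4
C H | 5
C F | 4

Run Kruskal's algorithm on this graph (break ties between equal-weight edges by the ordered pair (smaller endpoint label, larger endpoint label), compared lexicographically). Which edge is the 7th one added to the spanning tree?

Kruskal's algorithm — process edges by increasing weight (ties by edge label):
A D (2): add — endpoints in different components.
G I (2): add — endpoints in different components.
F G (3): add — endpoints in different components.
A H (4): add — endpoints in different components.
B F (4): add — endpoints in different components.
C F (4): add — endpoints in different components.
C H (5): add — endpoints in different components.
A G (7): skip — A and G already connected.
D G (8): skip — D and G already connected.
A E (10): add — endpoints in different components.
The 7th edge added is C H.

C-H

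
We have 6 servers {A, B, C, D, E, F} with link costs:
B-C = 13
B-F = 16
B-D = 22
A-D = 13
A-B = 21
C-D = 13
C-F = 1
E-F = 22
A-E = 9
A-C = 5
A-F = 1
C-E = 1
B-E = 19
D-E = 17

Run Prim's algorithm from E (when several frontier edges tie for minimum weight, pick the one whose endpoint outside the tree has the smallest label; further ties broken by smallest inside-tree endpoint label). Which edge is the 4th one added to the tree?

B-C

Prim, starting at E.
Step 1: cheapest edge leaving the tree is C-E (1); add C.
Step 2: cheapest edge leaving the tree is C-F (1); add F.
Step 3: cheapest edge leaving the tree is A-F (1); add A.
Step 4: cheapest edge leaving the tree is B-C (13); add B.
Step 5: cheapest edge leaving the tree is A-D (13); add D.
The 4th edge added is B-C.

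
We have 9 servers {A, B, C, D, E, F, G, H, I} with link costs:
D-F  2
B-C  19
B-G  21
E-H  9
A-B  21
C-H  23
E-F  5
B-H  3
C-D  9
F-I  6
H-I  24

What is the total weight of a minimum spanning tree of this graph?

Sort edges by weight, then run Kruskal:
D-F (2): add — endpoints in different components.
B-H (3): add — endpoints in different components.
E-F (5): add — endpoints in different components.
F-I (6): add — endpoints in different components.
C-D (9): add — endpoints in different components.
E-H (9): add — endpoints in different components.
B-C (19): skip — B and C already connected.
A-B (21): add — endpoints in different components.
B-G (21): add — endpoints in different components.
MST edges: D-F, B-H, E-F, F-I, C-D, E-H, A-B, B-G; total weight 2+3+5+6+9+9+21+21 = 76.

76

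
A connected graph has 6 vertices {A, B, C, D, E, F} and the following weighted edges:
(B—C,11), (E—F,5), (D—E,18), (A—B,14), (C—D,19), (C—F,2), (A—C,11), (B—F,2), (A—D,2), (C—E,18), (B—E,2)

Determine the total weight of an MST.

Prim's algorithm from C:
Step 1: frontier [C—F 2, A—C 11, B—C 11, C—E 18, C—D 19] → take C—F (2); add F.
Step 2: frontier [A—C 11, B—C 11, C—E 18, C—D 19, B—F 2, E—F 5] → take B—F (2); add B.
Step 3: frontier [B—E 2, A—B 14, A—C 11, C—E 18, C—D 19, E—F 5] → take B—E (2); add E.
Step 4: frontier [A—B 14, A—C 11, C—D 19, D—E 18] → take A—C (11); add A.
Step 5: frontier [A—D 2, C—D 19, D—E 18] → take A—D (2); add D.
MST edges: C—F, B—F, B—E, A—C, A—D; total weight 2+2+2+11+2 = 19.

19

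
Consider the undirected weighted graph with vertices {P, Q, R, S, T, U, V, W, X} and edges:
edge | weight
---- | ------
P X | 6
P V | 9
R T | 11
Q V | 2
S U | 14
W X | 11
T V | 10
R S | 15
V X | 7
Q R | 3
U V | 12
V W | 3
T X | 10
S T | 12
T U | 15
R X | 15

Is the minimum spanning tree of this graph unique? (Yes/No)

No

Kruskal: consider edges lightest-first.
Q V (2): add — endpoints in different components.
Q R (3): add — endpoints in different components.
V W (3): add — endpoints in different components.
P X (6): add — endpoints in different components.
V X (7): add — endpoints in different components.
P V (9): skip — P and V already connected.
T V (10): add — endpoints in different components.
T X (10): skip — X and T already connected.
R T (11): skip — T and R already connected.
W X (11): skip — X and W already connected.
S T (12): add — endpoints in different components.
U V (12): add — endpoints in different components.
Non-tree edge T X has weight 10, equal to the heaviest edge on its tree cycle — swapping gives another MST of the same weight. Not unique.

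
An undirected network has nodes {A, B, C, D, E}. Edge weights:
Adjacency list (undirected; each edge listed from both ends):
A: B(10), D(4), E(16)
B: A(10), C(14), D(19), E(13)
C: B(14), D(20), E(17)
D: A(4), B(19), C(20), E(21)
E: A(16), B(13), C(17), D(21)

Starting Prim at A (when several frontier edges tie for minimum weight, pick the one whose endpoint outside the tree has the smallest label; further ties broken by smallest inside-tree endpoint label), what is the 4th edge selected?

B-C

Prim's algorithm from A:
Step 1: frontier [A–D 4, A–B 10, A–E 16] → take A–D (4); add D.
Step 2: frontier [A–B 10, A–E 16, B–D 19, C–D 20, D–E 21] → take A–B (10); add B.
Step 3: frontier [A–E 16, B–E 13, B–C 14, C–D 20, D–E 21] → take B–E (13); add E.
Step 4: frontier [B–C 14, C–D 20, C–E 17] → take B–C (14); add C.
The 4th edge added is B–C.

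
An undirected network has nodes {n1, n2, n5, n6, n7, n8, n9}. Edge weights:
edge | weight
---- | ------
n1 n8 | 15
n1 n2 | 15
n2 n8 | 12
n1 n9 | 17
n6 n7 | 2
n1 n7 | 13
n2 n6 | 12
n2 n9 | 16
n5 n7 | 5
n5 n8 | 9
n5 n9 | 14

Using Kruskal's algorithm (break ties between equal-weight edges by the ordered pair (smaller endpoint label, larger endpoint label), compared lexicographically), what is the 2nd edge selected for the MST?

Kruskal's algorithm — process edges by increasing weight (ties by edge label):
n6 n7 (2): add — endpoints in different components.
n5 n7 (5): add — endpoints in different components.
n5 n8 (9): add — endpoints in different components.
n2 n6 (12): add — endpoints in different components.
n2 n8 (12): skip — n2 and n8 already connected.
n1 n7 (13): add — endpoints in different components.
n5 n9 (14): add — endpoints in different components.
The 2nd edge added is n5 n7.

n5-n7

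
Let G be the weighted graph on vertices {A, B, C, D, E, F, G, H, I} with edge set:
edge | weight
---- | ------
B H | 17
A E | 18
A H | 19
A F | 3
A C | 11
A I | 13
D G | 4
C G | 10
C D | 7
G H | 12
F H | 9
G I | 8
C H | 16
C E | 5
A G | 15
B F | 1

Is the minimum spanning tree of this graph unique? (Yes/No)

Kruskal: consider edges lightest-first.
B F (1): add — endpoints in different components.
A F (3): add — endpoints in different components.
D G (4): add — endpoints in different components.
C E (5): add — endpoints in different components.
C D (7): add — endpoints in different components.
G I (8): add — endpoints in different components.
F H (9): add — endpoints in different components.
C G (10): skip — C and G already connected.
A C (11): add — endpoints in different components.
Every non-tree edge has weight strictly greater than the heaviest edge on the tree path between its endpoints, so the MST is unique.

Yes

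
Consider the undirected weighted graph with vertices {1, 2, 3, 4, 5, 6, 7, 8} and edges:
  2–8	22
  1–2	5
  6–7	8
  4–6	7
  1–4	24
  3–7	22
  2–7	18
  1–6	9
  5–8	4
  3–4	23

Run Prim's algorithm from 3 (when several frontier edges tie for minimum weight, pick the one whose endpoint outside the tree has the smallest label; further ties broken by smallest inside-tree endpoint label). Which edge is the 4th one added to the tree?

Grow the tree from 3 using Prim:
Step 1: cheapest edge leaving the tree is 3–7 (22); add 7.
Step 2: cheapest edge leaving the tree is 6–7 (8); add 6.
Step 3: cheapest edge leaving the tree is 4–6 (7); add 4.
Step 4: cheapest edge leaving the tree is 1–6 (9); add 1.
Step 5: cheapest edge leaving the tree is 1–2 (5); add 2.
Step 6: cheapest edge leaving the tree is 2–8 (22); add 8.
Step 7: cheapest edge leaving the tree is 5–8 (4); add 5.
The 4th edge added is 1–6.

1-6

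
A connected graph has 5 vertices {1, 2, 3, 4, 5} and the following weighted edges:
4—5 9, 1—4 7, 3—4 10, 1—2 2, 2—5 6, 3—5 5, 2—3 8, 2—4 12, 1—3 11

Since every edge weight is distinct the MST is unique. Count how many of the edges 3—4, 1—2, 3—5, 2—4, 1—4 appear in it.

Kruskal: consider edges lightest-first.
1—2 (2): add — endpoints in different components.
3—5 (5): add — endpoints in different components.
2—5 (6): add — endpoints in different components.
1—4 (7): add — endpoints in different components.
MST edge set: {1—2, 3—5, 2—5, 1—4}.
Of the listed edges, {1—2, 3—5, 1—4} are in the MST → 3.

3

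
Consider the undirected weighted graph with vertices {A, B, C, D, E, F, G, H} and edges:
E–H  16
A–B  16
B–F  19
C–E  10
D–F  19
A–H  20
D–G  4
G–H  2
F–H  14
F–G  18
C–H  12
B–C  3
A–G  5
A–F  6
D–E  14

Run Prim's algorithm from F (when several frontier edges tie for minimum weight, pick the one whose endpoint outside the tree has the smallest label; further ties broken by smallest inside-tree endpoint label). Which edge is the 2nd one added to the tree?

A-G

Prim's algorithm from F:
Step 1: cheapest edge leaving the tree is A–F (6); add A.
Step 2: cheapest edge leaving the tree is A–G (5); add G.
Step 3: cheapest edge leaving the tree is G–H (2); add H.
Step 4: cheapest edge leaving the tree is D–G (4); add D.
Step 5: cheapest edge leaving the tree is C–H (12); add C.
Step 6: cheapest edge leaving the tree is B–C (3); add B.
Step 7: cheapest edge leaving the tree is C–E (10); add E.
The 2nd edge added is A–G.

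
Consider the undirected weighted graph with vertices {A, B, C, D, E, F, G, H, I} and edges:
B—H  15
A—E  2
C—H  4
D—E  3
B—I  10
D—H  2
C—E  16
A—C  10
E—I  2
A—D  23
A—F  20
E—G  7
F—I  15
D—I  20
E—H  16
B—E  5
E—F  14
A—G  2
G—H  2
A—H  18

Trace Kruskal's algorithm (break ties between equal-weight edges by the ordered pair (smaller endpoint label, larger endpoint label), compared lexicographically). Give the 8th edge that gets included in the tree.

Kruskal's algorithm — process edges by increasing weight (ties by edge label):
A—E (2): add — endpoints in different components.
A—G (2): add — endpoints in different components.
D—H (2): add — endpoints in different components.
E—I (2): add — endpoints in different components.
G—H (2): add — endpoints in different components.
D—E (3): skip — D and E already connected.
C—H (4): add — endpoints in different components.
B—E (5): add — endpoints in different components.
E—G (7): skip — E and G already connected.
A—C (10): skip — A and C already connected.
B—I (10): skip — B and I already connected.
E—F (14): add — endpoints in different components.
The 8th edge added is E—F.

E-F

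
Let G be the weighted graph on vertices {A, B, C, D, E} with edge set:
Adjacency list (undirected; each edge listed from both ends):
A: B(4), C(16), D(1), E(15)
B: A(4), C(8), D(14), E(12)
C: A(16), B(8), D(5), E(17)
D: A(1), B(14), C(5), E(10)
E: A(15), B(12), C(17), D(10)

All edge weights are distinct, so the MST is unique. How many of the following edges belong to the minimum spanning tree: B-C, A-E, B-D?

0

Kruskal: consider edges lightest-first.
A-D (1): add — endpoints in different components.
A-B (4): add — endpoints in different components.
C-D (5): add — endpoints in different components.
B-C (8): skip — B and C already connected.
D-E (10): add — endpoints in different components.
MST edge set: {A-D, A-B, C-D, D-E}.
Of the listed edges, {} are in the MST → 0.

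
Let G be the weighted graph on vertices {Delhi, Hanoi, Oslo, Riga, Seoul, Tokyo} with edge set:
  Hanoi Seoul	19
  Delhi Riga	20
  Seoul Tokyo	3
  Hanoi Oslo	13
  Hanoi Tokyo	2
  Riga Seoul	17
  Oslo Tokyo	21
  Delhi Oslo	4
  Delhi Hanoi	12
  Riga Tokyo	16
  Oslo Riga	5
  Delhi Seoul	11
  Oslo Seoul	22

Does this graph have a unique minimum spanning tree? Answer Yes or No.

Yes

Kruskal: consider edges lightest-first.
Hanoi Tokyo (2): add. Components now {Hanoi,Tokyo} {Riga} {Seoul} {Oslo} {Delhi}
Seoul Tokyo (3): add. Components now {Hanoi,Seoul,Tokyo} {Riga} {Oslo} {Delhi}
Delhi Oslo (4): add. Components now {Hanoi,Seoul,Tokyo} {Riga} {Delhi,Oslo}
Oslo Riga (5): add. Components now {Hanoi,Seoul,Tokyo} {Delhi,Oslo,Riga}
Delhi Seoul (11): add. Components now {Delhi,Hanoi,Oslo,Riga,Seoul,Tokyo}
Every non-tree edge has weight strictly greater than the heaviest edge on the tree path between its endpoints, so the MST is unique.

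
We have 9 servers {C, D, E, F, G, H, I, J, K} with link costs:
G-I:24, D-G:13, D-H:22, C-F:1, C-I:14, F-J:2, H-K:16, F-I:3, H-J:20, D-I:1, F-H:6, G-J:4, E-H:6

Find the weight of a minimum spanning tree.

Prim's algorithm from E:
Step 1: frontier [E-H 6] → take E-H (6); add H.
Step 2: frontier [F-H 6, H-K 16, H-J 20, D-H 22] → take F-H (6); add F.
Step 3: frontier [C-F 1, F-J 2, F-I 3, H-K 16, H-J 20, D-H 22] → take C-F (1); add C.
Step 4: frontier [C-I 14, F-J 2, F-I 3, H-K 16, H-J 20, D-H 22] → take F-J (2); add J.
Step 5: frontier [C-I 14, F-I 3, H-K 16, D-H 22, G-J 4] → take F-I (3); add I.
Step 6: frontier [H-K 16, D-H 22, D-I 1, G-I 24, G-J 4] → take D-I (1); add D.
Step 7: frontier [D-G 13, H-K 16, G-I 24, G-J 4] → take G-J (4); add G.
Step 8: frontier [H-K 16] → take H-K (16); add K.
MST edges: E-H, F-H, C-F, F-J, F-I, D-I, G-J, H-K; total weight 6+6+1+2+3+1+4+16 = 39.

39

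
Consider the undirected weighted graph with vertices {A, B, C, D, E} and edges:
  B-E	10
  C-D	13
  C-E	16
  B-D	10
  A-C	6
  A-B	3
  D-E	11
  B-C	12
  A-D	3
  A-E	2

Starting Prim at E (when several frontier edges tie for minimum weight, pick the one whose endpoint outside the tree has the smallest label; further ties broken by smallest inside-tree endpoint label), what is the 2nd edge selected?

A-B

Prim's algorithm from E:
Step 1: cheapest edge leaving the tree is A-E (2); add A.
Step 2: cheapest edge leaving the tree is A-B (3); add B.
Step 3: cheapest edge leaving the tree is A-D (3); add D.
Step 4: cheapest edge leaving the tree is A-C (6); add C.
The 2nd edge added is A-B.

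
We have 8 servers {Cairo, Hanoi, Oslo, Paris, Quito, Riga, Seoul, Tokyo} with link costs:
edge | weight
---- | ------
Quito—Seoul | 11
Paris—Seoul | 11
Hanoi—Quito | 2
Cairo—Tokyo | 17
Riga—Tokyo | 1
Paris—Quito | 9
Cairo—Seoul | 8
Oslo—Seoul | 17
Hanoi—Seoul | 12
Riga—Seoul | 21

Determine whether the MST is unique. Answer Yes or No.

No

Kruskal's algorithm — process edges by increasing weight (ties by edge label):
Riga—Tokyo (1): add — endpoints in different components.
Hanoi—Quito (2): add — endpoints in different components.
Cairo—Seoul (8): add — endpoints in different components.
Paris—Quito (9): add — endpoints in different components.
Paris—Seoul (11): add — endpoints in different components.
Quito—Seoul (11): skip — Seoul and Quito already connected.
Hanoi—Seoul (12): skip — Seoul and Hanoi already connected.
Cairo—Tokyo (17): add — endpoints in different components.
Oslo—Seoul (17): add — endpoints in different components.
Non-tree edge Quito—Seoul has weight 11, equal to the heaviest edge on its tree cycle — swapping gives another MST of the same weight. Not unique.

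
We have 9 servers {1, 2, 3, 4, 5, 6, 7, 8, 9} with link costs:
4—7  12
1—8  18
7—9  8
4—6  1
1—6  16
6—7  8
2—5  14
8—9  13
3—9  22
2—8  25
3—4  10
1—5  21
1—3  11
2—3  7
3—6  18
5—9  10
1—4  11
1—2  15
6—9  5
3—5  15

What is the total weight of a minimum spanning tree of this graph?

Prim's algorithm from 3:
Step 1: cheapest edge leaving the tree is 2—3 (7); add 2.
Step 2: cheapest edge leaving the tree is 3—4 (10); add 4.
Step 3: cheapest edge leaving the tree is 4—6 (1); add 6.
Step 4: cheapest edge leaving the tree is 6—9 (5); add 9.
Step 5: cheapest edge leaving the tree is 6—7 (8); add 7.
Step 6: cheapest edge leaving the tree is 5—9 (10); add 5.
Step 7: cheapest edge leaving the tree is 1—3 (11); add 1.
Step 8: cheapest edge leaving the tree is 8—9 (13); add 8.
MST edges: 2—3, 3—4, 4—6, 6—9, 6—7, 5—9, 1—3, 8—9; total weight 7+10+1+5+8+10+11+13 = 65.

65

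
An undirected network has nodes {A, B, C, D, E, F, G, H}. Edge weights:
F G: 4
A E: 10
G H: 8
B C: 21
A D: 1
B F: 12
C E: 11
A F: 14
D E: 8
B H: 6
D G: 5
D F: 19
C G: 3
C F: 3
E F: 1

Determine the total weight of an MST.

Kruskal's algorithm — process edges by increasing weight (ties by edge label):
A D (1): add — endpoints in different components.
E F (1): add — endpoints in different components.
C F (3): add — endpoints in different components.
C G (3): add — endpoints in different components.
F G (4): skip — F and G already connected.
D G (5): add — endpoints in different components.
B H (6): add — endpoints in different components.
D E (8): skip — D and E already connected.
G H (8): add — endpoints in different components.
MST edges: A D, E F, C F, C G, D G, B H, G H; total weight 1+1+3+3+5+6+8 = 27.

27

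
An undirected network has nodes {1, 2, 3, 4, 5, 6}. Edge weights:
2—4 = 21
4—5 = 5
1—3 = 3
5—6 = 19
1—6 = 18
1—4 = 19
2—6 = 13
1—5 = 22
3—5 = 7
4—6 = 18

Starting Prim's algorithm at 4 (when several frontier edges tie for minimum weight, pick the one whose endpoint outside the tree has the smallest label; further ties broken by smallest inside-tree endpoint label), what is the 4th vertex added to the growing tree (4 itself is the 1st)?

1

Prim's algorithm from 4:
Step 1: cheapest edge leaving the tree is 4—5 (5); add 5.
Step 2: cheapest edge leaving the tree is 3—5 (7); add 3.
Step 3: cheapest edge leaving the tree is 1—3 (3); add 1.
Step 4: cheapest edge leaving the tree is 1—6 (18); add 6.
Step 5: cheapest edge leaving the tree is 2—6 (13); add 2.
Vertex order: 4, 5, 3, 1, 6, 2. The 4th vertex is 1.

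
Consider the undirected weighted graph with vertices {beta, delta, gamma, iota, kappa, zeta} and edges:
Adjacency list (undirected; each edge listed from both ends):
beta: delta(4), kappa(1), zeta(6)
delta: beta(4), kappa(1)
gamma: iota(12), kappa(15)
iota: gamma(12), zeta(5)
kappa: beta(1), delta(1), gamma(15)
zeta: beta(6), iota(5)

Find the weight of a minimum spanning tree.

Prim's algorithm from beta:
Step 1: frontier [beta-kappa 1, beta-delta 4, beta-zeta 6] → take beta-kappa (1); add kappa.
Step 2: frontier [beta-delta 4, beta-zeta 6, delta-kappa 1, gamma-kappa 15] → take delta-kappa (1); add delta.
Step 3: frontier [beta-zeta 6, gamma-kappa 15] → take beta-zeta (6); add zeta.
Step 4: frontier [gamma-kappa 15, iota-zeta 5] → take iota-zeta (5); add iota.
Step 5: frontier [gamma-iota 12, gamma-kappa 15] → take gamma-iota (12); add gamma.
MST edges: beta-kappa, delta-kappa, beta-zeta, iota-zeta, gamma-iota; total weight 1+1+6+5+12 = 25.

25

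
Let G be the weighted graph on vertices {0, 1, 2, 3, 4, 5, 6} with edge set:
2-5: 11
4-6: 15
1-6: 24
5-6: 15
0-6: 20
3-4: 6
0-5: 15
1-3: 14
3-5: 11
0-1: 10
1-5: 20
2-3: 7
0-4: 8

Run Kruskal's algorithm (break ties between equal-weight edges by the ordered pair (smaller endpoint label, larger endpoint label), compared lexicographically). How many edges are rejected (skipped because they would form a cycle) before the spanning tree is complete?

Sort edges by weight, then run Kruskal:
3-4 (6): add — endpoints in different components.
2-3 (7): add — endpoints in different components.
0-4 (8): add — endpoints in different components.
0-1 (10): add — endpoints in different components.
2-5 (11): add — endpoints in different components.
3-5 (11): skip — 3 and 5 already connected.
1-3 (14): skip — 1 and 3 already connected.
0-5 (15): skip — 0 and 5 already connected.
4-6 (15): add — endpoints in different components.
Edges rejected before the tree was complete: 3.

3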